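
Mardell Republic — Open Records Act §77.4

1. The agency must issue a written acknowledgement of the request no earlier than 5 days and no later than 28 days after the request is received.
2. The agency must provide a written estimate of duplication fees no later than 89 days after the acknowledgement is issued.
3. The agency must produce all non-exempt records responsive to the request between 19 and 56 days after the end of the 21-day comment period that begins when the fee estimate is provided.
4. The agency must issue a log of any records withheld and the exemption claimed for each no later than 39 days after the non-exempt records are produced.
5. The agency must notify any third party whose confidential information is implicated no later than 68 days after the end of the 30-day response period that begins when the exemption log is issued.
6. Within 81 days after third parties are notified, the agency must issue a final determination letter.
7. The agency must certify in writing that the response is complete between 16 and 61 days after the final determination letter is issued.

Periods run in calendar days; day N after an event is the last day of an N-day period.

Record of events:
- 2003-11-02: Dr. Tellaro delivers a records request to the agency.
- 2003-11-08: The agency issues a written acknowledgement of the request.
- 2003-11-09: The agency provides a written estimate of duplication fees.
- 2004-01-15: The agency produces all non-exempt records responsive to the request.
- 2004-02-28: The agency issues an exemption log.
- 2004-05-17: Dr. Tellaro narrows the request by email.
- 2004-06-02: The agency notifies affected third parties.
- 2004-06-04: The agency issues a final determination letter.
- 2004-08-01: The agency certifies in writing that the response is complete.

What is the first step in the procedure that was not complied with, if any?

Step 4

Step 1: the window is 5–28 days after 2003-11-02 (when the request is received), so 2003-11-07 through 2003-11-30; 2003-11-08 falls inside that range.
Step 2: 89 days after 2003-11-08 (when the acknowledgement is issued) is 2004-02-05; done 2003-11-09 — timely.
Step 3: the window is 19–56 days after 2003-11-30 (end of the 21-day comment period, which began when the fee estimate is provided on 2003-11-09), so 2003-12-19 through 2004-01-25; 2004-01-15 falls inside that range.
Step 4: 39 days after 2004-01-15 (when the non-exempt records are produced) is 2004-02-23; 2004-02-28 misses that deadline by 5 days.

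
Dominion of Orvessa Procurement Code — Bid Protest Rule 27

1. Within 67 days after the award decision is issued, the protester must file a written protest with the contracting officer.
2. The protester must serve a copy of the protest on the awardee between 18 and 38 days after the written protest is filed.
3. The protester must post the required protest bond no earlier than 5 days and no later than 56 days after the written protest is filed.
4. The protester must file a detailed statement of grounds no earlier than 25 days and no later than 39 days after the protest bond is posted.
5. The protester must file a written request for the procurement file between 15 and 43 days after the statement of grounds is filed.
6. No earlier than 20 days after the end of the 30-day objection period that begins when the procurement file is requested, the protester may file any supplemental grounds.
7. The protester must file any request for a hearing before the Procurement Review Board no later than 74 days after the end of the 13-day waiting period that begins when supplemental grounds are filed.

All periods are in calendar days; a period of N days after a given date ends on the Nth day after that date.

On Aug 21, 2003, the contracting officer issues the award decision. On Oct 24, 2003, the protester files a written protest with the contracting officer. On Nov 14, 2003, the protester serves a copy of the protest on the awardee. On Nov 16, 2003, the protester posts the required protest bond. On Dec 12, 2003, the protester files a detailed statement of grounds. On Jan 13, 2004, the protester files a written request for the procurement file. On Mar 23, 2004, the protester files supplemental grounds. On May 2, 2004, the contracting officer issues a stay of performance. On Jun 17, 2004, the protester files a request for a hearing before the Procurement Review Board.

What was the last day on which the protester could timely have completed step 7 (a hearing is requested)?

Jun 18, 2004

Supplemental grounds are filed on Mar 23, 2004; the 13-day waiting period therefore ends Apr 5, 2004, and step 7 runs from that date. 74 days after Apr 5, 2004 is Jun 18, 2004.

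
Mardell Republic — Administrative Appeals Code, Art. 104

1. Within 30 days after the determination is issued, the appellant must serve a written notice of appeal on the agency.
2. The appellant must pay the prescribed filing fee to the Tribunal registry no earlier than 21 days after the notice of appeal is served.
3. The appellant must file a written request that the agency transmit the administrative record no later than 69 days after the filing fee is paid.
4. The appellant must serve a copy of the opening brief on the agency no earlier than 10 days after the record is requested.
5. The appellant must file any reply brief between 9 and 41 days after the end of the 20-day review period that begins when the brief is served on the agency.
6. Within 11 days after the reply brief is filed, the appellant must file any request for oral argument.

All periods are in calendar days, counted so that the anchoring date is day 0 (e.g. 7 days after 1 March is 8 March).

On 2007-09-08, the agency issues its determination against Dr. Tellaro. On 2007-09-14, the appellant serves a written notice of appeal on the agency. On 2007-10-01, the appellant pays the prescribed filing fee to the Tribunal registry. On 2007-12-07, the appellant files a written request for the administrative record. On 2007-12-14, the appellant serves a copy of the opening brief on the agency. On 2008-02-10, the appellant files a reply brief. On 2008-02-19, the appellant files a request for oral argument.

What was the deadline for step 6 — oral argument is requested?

Step 6 runs from 2008-02-10, when the reply brief is filed. 11 days after 2008-02-10 is 2008-02-21.

2008-02-21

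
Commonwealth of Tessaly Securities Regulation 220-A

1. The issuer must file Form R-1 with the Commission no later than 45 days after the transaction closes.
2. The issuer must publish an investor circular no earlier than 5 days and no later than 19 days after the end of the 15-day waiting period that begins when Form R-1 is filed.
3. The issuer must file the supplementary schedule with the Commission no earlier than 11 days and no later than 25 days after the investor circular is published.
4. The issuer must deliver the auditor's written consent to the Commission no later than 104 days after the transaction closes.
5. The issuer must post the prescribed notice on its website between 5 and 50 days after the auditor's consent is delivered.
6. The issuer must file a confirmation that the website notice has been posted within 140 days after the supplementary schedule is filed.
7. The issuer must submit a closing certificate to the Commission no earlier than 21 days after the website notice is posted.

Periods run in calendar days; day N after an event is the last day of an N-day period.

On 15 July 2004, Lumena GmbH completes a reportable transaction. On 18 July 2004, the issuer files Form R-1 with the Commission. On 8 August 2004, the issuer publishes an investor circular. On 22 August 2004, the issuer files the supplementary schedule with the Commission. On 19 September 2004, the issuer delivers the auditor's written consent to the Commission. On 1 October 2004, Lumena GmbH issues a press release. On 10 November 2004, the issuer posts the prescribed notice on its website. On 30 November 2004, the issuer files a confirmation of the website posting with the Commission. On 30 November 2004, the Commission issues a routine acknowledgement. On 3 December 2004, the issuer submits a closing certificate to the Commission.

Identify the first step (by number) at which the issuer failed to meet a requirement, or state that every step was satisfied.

Step 1: 45 days after 15 July 2004 (when the transaction closes) is 29 August 2004; 18 July 2004 is within that limit.
Step 2: the window is 5–19 days after 2 August 2004 (end of the 15-day waiting period, which began when Form R-1 is filed on 18 July 2004), so 7 August 2004 through 21 August 2004; done 8 August 2004 — within the window.
Step 3: the window is 11–25 days after 8 August 2004 (when the investor circular is published), so 19 August 2004 through 2 September 2004; done 22 August 2004, which is between those dates.
Step 4: 104 days after 15 July 2004 (when the transaction closes) is 27 October 2004; completed 19 September 2004, before the deadline.
Step 5: the window is 5–50 days after 19 September 2004 (when the auditor's consent is delivered), so 24 September 2004 through 8 November 2004; 10 November 2004 is 2 days past the end of the window.

Step 5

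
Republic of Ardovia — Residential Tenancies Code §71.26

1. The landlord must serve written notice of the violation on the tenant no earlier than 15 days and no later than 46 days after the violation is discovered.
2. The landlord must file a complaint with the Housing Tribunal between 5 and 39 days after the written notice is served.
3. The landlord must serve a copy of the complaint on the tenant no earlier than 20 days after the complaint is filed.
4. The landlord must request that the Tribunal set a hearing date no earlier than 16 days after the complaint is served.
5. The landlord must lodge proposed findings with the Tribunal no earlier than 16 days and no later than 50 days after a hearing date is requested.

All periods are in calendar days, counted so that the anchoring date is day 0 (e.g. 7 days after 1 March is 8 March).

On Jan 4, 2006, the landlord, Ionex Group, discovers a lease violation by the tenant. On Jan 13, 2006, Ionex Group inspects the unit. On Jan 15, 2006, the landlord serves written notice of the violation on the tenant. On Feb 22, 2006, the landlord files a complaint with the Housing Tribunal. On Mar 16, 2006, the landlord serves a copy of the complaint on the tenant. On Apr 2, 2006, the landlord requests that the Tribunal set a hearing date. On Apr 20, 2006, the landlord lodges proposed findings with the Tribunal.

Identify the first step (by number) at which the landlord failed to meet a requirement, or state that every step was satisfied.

Step 1

Step 1 — 15 and 46 days from Jan 4, 2006 (when the violation is discovered) are Jan 19, 2006 and Feb 19, 2006 respectively; done Jan 15, 2006 — 4 days before the window opened.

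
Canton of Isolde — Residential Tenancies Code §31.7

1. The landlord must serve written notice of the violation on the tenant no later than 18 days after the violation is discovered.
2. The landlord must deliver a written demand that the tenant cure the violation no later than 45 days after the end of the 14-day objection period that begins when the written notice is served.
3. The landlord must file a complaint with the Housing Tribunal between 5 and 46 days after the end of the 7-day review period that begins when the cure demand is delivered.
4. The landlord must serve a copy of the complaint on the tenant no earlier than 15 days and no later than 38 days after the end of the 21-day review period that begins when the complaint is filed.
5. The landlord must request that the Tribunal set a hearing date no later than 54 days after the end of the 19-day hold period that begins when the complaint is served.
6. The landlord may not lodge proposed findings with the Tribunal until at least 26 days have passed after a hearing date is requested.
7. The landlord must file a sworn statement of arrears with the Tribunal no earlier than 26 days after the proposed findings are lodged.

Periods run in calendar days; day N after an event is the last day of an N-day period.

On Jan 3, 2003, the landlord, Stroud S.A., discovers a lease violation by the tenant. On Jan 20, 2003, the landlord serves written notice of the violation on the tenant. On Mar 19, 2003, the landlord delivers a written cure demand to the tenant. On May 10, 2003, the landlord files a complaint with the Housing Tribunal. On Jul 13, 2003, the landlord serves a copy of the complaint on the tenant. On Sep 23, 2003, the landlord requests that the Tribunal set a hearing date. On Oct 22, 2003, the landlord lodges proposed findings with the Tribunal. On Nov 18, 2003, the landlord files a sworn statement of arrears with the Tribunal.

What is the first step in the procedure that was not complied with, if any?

Step 4

Step 1: 18 days after Jan 3, 2003 (when the violation is discovered) is Jan 21, 2003; Jan 20, 2003 is within that limit.
Step 2: 45 days after Feb 3, 2003 (end of the 14-day objection period, which began when the written notice is served on Jan 20, 2003) is Mar 20, 2003; Mar 19, 2003 is within that limit.
Step 3: the window is 5–46 days after Mar 26, 2003 (end of the 7-day review period, which began when the cure demand is delivered on Mar 19, 2003), so Mar 31, 2003 through May 11, 2003; done May 10, 2003, which is between those dates.
Step 4: the window is 15–38 days after May 31, 2003 (end of the 21-day review period, which began when the complaint is filed on May 10, 2003), so Jun 15, 2003 through Jul 8, 2003; done Jul 13, 2003 — 5 days after the window closed.
The procedure was therefore not followed at step 4.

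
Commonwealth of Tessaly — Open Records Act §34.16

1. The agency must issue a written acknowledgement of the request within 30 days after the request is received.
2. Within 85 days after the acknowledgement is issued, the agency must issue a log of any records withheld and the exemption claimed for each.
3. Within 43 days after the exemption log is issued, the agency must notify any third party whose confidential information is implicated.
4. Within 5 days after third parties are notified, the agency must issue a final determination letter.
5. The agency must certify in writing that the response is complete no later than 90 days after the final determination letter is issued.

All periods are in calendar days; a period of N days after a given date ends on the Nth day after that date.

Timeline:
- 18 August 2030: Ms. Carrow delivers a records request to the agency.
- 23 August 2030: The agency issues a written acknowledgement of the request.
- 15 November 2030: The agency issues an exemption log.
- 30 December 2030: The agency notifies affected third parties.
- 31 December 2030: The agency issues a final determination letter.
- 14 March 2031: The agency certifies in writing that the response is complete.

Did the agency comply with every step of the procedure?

No

(1) due by 18 August 2030 + 30 days = 17 September 2030; 23 August 2030 is within that limit.
(2) due by 23 August 2030 + 85 days = 16 November 2030; completed 15 November 2030, before the deadline.
(3) due by 15 November 2030 + 43 days = 28 December 2030; done 30 December 2030 — 2 days late.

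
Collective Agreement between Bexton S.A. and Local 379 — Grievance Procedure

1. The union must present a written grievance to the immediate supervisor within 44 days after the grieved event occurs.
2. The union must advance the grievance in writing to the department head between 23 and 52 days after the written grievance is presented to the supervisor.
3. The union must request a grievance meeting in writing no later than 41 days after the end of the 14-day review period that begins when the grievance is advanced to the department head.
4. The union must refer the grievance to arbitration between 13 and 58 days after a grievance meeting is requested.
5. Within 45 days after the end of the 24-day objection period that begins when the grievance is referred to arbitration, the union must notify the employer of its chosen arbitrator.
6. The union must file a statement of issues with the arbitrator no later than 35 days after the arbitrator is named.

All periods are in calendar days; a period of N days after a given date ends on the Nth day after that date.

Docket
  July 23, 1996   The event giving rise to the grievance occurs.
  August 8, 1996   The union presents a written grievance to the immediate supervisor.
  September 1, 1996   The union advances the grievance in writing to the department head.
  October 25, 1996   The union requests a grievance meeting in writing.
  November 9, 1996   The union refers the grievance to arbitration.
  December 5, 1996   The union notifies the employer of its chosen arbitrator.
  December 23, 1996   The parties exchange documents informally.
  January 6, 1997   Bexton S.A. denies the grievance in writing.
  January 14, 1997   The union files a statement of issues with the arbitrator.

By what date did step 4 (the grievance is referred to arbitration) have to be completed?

Step 4 runs from October 25, 1996, when a grievance meeting is requested. The window is 13–58 days after October 25, 1996; it closes on December 22, 1996.

December 22, 1996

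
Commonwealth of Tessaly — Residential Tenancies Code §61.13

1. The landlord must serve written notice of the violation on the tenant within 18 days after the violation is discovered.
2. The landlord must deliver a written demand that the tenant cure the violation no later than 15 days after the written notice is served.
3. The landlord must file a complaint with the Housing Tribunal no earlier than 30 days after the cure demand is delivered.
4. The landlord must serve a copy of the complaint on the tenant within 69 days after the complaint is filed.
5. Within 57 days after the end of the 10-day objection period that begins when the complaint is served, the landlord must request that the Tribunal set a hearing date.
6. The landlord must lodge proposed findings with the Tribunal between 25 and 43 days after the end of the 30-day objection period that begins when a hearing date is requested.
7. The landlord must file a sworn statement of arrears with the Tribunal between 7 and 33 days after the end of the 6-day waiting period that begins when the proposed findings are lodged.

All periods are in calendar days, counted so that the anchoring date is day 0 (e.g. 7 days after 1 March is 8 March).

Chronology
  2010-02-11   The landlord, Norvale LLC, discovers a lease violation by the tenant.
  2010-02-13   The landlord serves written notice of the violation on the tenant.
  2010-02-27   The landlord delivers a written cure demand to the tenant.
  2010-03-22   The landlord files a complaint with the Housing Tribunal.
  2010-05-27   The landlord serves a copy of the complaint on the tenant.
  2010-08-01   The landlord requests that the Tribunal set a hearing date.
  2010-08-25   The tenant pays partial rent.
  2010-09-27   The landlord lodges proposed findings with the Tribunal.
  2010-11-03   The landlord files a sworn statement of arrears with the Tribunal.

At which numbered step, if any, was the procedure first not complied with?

Step 3

(1) due by 2010-02-11 + 18 days = 2010-03-01; done 2010-02-13 — timely.
(2) due by 2010-02-13 + 15 days = 2010-02-28; 2010-02-27 is within that limit.
(3) permitted from 2010-02-27 + 30 days = 2010-03-29 onward; 2010-03-22 is 7 days before the earliest permitted date.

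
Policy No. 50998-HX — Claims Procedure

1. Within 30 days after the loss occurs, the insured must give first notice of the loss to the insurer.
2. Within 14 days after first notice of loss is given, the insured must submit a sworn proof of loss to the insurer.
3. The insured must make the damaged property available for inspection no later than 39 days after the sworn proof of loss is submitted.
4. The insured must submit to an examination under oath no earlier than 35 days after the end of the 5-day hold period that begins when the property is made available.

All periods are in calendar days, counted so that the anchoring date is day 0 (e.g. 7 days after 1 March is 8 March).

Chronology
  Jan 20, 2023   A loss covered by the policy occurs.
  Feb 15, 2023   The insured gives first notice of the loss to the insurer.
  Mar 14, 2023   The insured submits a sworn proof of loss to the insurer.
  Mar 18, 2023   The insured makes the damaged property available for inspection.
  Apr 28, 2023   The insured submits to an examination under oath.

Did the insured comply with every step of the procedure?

(1) due by Jan 20, 2023 + 30 days = Feb 19, 2023; completed Feb 15, 2023, before the deadline.
(2) due by Feb 15, 2023 + 14 days = Mar 1, 2023; not done until Mar 14, 2023, 13 days after the deadline.

No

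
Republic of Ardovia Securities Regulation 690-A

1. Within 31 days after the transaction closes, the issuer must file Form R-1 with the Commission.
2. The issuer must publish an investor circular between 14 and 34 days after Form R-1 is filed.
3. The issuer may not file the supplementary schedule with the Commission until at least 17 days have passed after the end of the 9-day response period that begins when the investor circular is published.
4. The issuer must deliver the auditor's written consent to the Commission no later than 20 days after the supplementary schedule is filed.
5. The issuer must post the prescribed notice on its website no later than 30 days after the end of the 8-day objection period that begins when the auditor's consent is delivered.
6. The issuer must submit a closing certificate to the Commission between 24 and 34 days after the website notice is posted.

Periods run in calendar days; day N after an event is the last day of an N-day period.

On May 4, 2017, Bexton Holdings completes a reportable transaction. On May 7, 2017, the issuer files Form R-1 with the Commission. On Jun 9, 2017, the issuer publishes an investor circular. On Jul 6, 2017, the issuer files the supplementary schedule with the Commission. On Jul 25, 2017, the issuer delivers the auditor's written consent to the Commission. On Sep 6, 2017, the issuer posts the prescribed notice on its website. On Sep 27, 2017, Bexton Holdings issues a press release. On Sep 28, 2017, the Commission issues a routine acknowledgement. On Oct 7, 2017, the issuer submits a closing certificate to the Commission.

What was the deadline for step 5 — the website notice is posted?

Sep 1, 2017

The auditor's consent is delivered on Jul 25, 2017; the 8-day objection period therefore ends Aug 2, 2017, and step 5 runs from that date. 30 days after Aug 2, 2017 is Sep 1, 2017.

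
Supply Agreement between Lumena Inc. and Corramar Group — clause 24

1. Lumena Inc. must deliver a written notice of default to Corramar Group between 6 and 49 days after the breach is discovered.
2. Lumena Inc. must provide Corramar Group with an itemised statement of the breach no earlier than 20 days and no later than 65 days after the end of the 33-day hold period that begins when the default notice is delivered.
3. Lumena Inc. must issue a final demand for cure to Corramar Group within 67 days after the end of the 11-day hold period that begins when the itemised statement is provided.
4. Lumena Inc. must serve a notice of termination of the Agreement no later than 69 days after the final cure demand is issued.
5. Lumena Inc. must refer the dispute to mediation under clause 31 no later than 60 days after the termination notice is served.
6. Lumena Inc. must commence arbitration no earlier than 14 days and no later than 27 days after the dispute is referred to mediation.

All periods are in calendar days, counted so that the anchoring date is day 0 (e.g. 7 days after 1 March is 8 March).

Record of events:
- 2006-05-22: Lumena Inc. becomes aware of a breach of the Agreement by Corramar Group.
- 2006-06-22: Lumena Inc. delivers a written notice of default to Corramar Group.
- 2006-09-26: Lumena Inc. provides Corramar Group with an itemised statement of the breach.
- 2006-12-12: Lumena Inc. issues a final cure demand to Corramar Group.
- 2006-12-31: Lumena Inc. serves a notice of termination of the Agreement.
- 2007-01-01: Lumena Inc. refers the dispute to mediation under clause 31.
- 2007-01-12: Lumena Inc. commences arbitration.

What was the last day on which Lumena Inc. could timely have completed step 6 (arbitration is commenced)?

Step 6 runs from 2007-01-01, when the dispute is referred to mediation. The window is 14–27 days after 2007-01-01; it closes on 2007-01-28.

2007-01-28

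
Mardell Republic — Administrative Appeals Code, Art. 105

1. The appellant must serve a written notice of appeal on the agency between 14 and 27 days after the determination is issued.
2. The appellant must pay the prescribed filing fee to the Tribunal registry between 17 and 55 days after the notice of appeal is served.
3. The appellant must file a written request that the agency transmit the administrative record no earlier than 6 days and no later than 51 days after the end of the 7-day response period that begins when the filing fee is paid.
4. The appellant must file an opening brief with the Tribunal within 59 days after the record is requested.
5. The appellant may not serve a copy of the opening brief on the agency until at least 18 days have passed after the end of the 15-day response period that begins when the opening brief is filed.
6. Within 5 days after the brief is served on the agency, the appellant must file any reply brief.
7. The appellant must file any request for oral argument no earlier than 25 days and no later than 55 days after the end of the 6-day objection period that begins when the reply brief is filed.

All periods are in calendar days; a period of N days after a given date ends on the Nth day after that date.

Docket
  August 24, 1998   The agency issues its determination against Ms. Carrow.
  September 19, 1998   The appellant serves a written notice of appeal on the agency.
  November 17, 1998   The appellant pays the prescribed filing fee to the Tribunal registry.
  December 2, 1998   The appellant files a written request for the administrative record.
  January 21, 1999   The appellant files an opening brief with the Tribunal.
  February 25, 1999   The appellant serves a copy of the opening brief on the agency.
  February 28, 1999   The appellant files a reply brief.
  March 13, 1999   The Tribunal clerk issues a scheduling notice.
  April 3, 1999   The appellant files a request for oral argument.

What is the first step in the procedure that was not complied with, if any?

Step 2

Step 1: the window is 14–27 days after August 24, 1998 (when the determination is issued), so September 7, 1998 through September 20, 1998; done September 19, 1998, which is between those dates.
Step 2: the window is 17–55 days after September 19, 1998 (when the notice of appeal is served), so October 6, 1998 through November 13, 1998; done November 17, 1998 — 4 days after the window closed.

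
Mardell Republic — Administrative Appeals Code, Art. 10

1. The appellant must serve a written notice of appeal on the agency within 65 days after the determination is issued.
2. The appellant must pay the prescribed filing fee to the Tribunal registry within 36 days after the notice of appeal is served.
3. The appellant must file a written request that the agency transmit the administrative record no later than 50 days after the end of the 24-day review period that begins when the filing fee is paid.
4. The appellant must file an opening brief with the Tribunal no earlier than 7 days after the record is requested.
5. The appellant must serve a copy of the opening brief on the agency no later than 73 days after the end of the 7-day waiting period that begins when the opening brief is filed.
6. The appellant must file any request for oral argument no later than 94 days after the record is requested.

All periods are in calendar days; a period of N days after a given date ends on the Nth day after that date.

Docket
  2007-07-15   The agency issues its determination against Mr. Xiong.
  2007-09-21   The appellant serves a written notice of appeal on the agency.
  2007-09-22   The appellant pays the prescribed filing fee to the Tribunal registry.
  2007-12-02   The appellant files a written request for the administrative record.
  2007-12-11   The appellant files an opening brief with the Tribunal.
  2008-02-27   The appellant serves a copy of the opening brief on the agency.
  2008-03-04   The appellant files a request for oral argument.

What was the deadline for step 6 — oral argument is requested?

Step 6 runs from 2007-12-02, when the record is requested. 94 days after 2007-12-02 is 2008-03-05.

2008-03-05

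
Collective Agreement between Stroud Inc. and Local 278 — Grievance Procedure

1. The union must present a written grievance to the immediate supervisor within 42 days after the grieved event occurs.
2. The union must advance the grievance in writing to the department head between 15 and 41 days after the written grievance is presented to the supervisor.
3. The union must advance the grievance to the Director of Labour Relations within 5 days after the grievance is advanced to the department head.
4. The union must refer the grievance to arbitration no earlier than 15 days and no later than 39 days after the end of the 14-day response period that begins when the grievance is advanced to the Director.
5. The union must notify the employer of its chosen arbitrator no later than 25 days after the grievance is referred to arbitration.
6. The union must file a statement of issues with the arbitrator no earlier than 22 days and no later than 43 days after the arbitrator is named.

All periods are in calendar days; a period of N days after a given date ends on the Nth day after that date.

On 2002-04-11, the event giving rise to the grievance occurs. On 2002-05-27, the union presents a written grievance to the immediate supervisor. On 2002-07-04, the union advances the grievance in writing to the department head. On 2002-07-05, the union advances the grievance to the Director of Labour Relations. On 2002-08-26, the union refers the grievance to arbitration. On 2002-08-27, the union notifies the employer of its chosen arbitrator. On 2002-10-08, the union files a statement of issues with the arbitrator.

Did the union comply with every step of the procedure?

No

Step 1 — counting 42 days from 2002-04-11 (when the grieved event occurs) gives a deadline of 2002-05-23; 2002-05-27 misses that deadline by 4 days.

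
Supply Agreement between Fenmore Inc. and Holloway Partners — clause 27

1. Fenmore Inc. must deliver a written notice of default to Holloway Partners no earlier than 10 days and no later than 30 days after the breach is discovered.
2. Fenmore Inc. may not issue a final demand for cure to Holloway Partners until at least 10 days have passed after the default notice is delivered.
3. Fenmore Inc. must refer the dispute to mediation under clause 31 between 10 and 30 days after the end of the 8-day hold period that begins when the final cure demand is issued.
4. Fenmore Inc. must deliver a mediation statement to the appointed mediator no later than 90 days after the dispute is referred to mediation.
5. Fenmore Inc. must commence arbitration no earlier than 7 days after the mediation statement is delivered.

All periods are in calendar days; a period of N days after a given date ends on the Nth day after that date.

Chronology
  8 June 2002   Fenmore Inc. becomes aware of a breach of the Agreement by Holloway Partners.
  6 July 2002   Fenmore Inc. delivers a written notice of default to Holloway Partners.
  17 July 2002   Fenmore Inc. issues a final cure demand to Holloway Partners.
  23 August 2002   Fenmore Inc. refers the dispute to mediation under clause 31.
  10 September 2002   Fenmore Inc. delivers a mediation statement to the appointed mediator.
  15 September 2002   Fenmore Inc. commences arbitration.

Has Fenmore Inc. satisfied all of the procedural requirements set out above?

(1) the permitted window runs from 8 June 2002 + 10 = 18 June 2002 to 8 June 2002 + 30 = 8 July 2002; done 6 July 2002 — within the window.
(2) permitted from 6 July 2002 + 10 days = 16 July 2002 onward; done 17 July 2002, after the minimum wait.
(3) the permitted window runs from 25 July 2002 + 10 = 4 August 2002 to 25 July 2002 + 30 = 24 August 2002; done 23 August 2002 — within the window.
(4) due by 23 August 2002 + 90 days = 21 November 2002; done 10 September 2002 — timely.
(5) permitted from 10 September 2002 + 7 days = 17 September 2002 onward; 15 September 2002 is 2 days before the earliest permitted date.
The analysis stops there.

No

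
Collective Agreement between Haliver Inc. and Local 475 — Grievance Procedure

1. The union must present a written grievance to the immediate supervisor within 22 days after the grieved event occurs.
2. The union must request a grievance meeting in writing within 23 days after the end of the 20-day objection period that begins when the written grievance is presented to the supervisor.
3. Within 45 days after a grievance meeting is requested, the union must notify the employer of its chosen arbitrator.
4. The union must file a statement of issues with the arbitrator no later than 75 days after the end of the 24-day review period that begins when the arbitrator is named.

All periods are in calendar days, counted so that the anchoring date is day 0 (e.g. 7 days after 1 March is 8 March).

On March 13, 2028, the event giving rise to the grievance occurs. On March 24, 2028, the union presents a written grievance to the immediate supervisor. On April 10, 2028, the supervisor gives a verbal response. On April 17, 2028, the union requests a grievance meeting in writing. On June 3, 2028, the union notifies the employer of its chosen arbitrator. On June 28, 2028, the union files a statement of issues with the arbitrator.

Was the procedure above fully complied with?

No

Step 1 — counting 22 days from March 13, 2028 (when the grieved event occurs) gives a deadline of April 4, 2028; March 24, 2028 is within that limit.
Step 2 — counting 23 days from April 13, 2028 (end of the 20-day objection period, which began when the written grievance is presented to the supervisor on March 24, 2028) gives a deadline of May 6, 2028; done April 17, 2028 — timely.
Step 3 — counting 45 days from April 17, 2028 (when a grievance meeting is requested) gives a deadline of June 1, 2028; done June 3, 2028 — 2 days late.
The procedure was therefore not followed at step 3.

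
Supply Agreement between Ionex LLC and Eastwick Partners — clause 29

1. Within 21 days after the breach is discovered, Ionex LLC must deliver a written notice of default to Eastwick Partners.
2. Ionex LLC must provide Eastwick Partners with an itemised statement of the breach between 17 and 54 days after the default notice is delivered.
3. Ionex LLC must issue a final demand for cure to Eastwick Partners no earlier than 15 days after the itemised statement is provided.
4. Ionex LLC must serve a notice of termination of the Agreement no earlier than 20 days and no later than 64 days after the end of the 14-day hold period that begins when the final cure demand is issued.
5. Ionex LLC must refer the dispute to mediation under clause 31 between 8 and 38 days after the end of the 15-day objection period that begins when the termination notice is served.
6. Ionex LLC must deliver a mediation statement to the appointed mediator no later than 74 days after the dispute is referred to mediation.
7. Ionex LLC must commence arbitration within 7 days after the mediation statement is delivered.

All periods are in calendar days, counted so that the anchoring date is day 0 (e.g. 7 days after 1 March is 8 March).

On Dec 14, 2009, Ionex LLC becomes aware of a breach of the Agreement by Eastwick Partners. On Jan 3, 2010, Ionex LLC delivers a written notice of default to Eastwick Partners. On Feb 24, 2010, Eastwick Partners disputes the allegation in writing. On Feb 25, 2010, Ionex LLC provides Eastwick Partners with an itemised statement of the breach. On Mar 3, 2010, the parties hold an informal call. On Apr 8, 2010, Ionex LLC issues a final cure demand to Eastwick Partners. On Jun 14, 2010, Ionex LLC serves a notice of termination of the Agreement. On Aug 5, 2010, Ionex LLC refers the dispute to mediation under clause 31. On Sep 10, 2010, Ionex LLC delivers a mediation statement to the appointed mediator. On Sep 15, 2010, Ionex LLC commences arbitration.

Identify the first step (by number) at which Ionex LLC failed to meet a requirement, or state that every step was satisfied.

None — every step was satisfied

(1) due by Dec 14, 2009 + 21 days = Jan 4, 2010; completed Jan 3, 2010, before the deadline.
(2) the permitted window runs from Jan 3, 2010 + 17 = Jan 20, 2010 to Jan 3, 2010 + 54 = Feb 26, 2010; done Feb 25, 2010, which is between those dates.
(3) permitted from Feb 25, 2010 + 15 days = Mar 12, 2010 onward; done Apr 8, 2010, after the minimum wait.
(4) the permitted window runs from Apr 22, 2010 + 20 = May 12, 2010 to Apr 22, 2010 + 64 = Jun 25, 2010; Jun 14, 2010 falls inside that range.
(5) the permitted window runs from Jun 29, 2010 + 8 = Jul 7, 2010 to Jun 29, 2010 + 38 = Aug 6, 2010; done Aug 5, 2010, which is between those dates.
(6) due by Aug 5, 2010 + 74 days = Oct 18, 2010; done Sep 10, 2010 — timely.
(7) due by Sep 10, 2010 + 7 days = Sep 17, 2010; done Sep 15, 2010 — timely.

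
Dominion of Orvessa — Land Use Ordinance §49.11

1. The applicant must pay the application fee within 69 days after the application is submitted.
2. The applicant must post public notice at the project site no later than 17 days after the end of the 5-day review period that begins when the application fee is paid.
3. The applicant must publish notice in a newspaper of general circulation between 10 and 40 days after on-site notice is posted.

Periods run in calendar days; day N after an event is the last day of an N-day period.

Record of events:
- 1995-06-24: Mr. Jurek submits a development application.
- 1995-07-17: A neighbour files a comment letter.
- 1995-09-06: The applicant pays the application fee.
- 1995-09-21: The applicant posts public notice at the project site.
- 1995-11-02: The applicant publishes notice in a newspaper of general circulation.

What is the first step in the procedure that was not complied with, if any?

Step 1

(1) due by 1995-06-24 + 69 days = 1995-09-01; done 1995-09-06 — 5 days late.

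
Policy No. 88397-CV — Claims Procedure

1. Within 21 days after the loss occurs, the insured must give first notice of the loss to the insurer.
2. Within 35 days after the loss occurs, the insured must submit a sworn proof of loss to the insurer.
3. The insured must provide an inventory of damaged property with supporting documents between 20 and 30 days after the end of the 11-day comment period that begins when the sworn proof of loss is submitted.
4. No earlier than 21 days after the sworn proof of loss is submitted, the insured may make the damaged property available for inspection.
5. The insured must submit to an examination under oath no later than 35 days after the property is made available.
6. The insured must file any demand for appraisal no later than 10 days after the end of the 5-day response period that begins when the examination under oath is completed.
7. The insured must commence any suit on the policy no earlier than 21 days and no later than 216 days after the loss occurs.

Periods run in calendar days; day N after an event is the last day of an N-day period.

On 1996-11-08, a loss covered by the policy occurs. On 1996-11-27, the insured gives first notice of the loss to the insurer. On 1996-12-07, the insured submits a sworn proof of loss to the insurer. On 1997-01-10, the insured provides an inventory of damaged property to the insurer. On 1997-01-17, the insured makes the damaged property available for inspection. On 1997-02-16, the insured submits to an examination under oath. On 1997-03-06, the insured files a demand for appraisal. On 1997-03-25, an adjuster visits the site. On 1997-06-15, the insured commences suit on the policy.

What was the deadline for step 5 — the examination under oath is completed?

1997-02-21

Step 5 runs from 1997-01-17, when the property is made available. 35 days after 1997-01-17 is 1997-02-21.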